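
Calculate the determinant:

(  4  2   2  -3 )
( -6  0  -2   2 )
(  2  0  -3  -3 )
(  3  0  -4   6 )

The determinant is -448.

Expand along column 2 (it has 3 zeros):
  − (2) · M_12   where M_12 = det([-6 -2 2; 2 -3 -3; 3 -4 6]) = 224
det = (-1)·(2)·(224) = -448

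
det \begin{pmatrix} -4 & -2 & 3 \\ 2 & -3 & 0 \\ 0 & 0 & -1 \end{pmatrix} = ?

Expand along row 3:
  + (-1) · |-4 -2; 2 -3| = (-1)·(12 − (-4)) = -16

-16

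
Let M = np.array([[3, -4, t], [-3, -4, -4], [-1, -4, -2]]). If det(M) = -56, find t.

Expanding along the row containing t, det(M) is linear in t: det(M) = (8)·t + (-16).
Set (8)·t + (-16) = -56  ⇒  (8)·t = -40  ⇒  t = -5.

-5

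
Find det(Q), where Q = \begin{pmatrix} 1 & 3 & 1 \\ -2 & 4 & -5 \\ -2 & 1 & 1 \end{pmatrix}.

|Q| = 51

Expand along column 1:
  + 1 · |4 -5; 1 1| = 1·(4 − (-5)) = 9
  − (-2) · |3 1; 1 1| = −(-2)·(3 − 1) = 4
  + (-2) · |3 1; 4 -5| = (-2)·(-15 − 4) = 38
Sum: (9) + (4) + (38) = 51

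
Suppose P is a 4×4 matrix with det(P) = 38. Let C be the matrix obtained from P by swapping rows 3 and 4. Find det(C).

Swapping two rows multiplies the determinant by −1.
det(C) = (-1)·(38) = -38

-38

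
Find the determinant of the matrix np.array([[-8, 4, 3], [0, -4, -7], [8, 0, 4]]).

0

Expand along row 2:
  + (-4) · |-8 3; 8 4| = (-4)·(-32 − 24) = 224
  − (-7) · |-8 4; 8 0| = −(-7)·(0 − 32) = -224
Sum: (224) + (-224) = 0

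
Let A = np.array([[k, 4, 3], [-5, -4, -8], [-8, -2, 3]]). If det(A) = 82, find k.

Expanding along the column containing k, det(A) is linear in k: det(A) = (-28)·k + (250).
Set (-28)·k + (250) = 82  ⇒  (-28)·k = -168  ⇒  k = 6.

6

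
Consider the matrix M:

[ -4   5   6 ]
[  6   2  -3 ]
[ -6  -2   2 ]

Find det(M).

|M| = 38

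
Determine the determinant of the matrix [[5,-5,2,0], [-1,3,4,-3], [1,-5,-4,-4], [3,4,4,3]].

-666

Expand along row 1 (it has 1 zero):
  + (5) · M_11   where M_11 = det([3 4 -3; -5 -4 -4; 4 4 3]) = 20
  − (-5) · M_12   where M_12 = det([-1 4 -3; 1 -4 -4; 3 4 3]) = -112
  + (2) · M_13   where M_13 = det([-1 3 -3; 1 -5 -4; 3 4 3]) = -103
det = (+1)·(5)·(20) + (-1)·(-5)·(-112) + (+1)·(2)·(-103) = -666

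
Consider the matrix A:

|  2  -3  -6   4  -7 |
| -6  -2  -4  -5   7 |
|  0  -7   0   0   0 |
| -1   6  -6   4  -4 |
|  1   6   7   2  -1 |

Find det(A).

1995

Expand along row 3 (it has 4 zeros):
  − (-7) · M_32   where M_32 = det([2 -6 4 -7; -6 -4 -5 7; -1 -6 4 -4; 1 7 2 -1]) = 285
det = (-1)·(-7)·(285) = 1995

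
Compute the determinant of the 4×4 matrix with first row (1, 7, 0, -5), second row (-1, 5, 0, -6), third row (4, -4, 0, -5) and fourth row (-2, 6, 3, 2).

516

Expand along column 3 (it has 3 zeros):
  − (3) · M_43   where M_43 = det([1 7 -5; -1 5 -6; 4 -4 -5]) = -172
det = (-1)·(3)·(-172) = 516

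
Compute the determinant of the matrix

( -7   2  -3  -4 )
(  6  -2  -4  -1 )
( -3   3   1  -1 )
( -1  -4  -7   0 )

Expand along row 4 (it has 1 zero):
  − (-1) · M_41   where M_41 = det([2 -3 -4; -2 -4 -1; 3 1 -1]) = -15
  + (-4) · M_42   where M_42 = det([-7 -3 -4; 6 -4 -1; -3 1 -1]) = -38
  − (-7) · M_43   where M_43 = det([-7 2 -4; 6 -2 -1; -3 3 -1]) = -65
det = (-1)·(-1)·(-15) + (+1)·(-4)·(-38) + (-1)·(-7)·(-65) = -318

-318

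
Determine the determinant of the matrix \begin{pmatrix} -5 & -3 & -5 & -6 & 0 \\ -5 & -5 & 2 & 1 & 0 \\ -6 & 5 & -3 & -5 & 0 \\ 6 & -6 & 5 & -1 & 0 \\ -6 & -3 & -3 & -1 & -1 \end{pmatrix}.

Expand along column 5 (it has 4 zeros):
  + (-1) · M_55   where M_55 = det([-5 -3 -5 -6; -5 -5 2 1; -6 5 -3 -5; 6 -6 5 -1]) = -2660
det = (+1)·(-1)·(-2660) = 2660

2660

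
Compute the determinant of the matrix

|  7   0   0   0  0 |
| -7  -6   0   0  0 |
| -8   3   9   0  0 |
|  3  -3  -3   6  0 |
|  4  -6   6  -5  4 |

The matrix is lower triangular, so the determinant is the product of the diagonal entries:
det = (7) · (-6) · (9) · (6) · (4) = -9072

-9072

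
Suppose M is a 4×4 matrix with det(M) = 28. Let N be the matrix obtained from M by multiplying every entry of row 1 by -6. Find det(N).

The determinant is -168.

Scaling one row by -6 multiplies the determinant by -6.
det(N) = (-6)·(28) = -168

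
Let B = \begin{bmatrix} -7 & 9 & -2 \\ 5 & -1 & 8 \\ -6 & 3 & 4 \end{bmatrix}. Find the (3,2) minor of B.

-46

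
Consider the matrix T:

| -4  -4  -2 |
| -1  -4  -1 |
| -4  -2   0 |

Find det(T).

Expand along row 3:
  + (-4) · |-4 -2; -4 -1| = (-4)·(4 − 8) = 16
  − (-2) · |-4 -2; -1 -1| = −(-2)·(4 − 2) = 4
Sum: (16) + (4) = 20

|T| = 20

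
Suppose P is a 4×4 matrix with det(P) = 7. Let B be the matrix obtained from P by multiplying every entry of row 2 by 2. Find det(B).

det(B) = 14

Scaling one row by 2 multiplies the determinant by 2.
det(B) = (2)·(7) = 14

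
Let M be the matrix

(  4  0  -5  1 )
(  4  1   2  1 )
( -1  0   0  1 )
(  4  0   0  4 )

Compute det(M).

-40

Expand along column 2 (it has 3 zeros):
  + (1) · M_22   where M_22 = det([4 -5 1; -1 0 1; 4 0 4]) = -40
det = (+1)·(1)·(-40) = -40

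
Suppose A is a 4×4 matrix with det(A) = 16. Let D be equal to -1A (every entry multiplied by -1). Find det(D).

det(D) = 16

For a 4×4 matrix, det(-1A) = (-1)^4·det(A) = 1·det(A).
det(D) = (1)·(16) = 16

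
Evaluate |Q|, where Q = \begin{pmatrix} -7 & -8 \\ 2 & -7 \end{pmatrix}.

65

det(Q) = (-7)·(-7) − (-8)·2 = 49 − (-16) = 65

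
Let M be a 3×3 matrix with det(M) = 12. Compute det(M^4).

det(M^4) = (det M)^4 = (12)^4 = 20736

The determinant is 20736.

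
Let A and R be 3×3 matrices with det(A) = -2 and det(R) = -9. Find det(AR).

det(AR) = det(A)·det(R) = (-2)·(-9) = 18

18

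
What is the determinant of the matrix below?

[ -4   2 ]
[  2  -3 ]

det = (-4)·(-3) − 2·2 = 12 − 4 = 8

The determinant is 8.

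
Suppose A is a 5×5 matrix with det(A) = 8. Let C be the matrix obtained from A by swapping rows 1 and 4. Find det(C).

-8

Swapping two rows multiplies the determinant by −1.
det(C) = (-1)·(8) = -8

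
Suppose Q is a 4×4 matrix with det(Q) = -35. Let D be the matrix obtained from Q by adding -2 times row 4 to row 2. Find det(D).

-35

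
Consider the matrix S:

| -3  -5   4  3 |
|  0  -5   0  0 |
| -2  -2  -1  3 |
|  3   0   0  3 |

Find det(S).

Expand along row 2 (it has 3 zeros):
  + (-5) · M_22   where M_22 = det([-3 4 3; -2 -1 3; 3 0 3]) = 78
det = (+1)·(-5)·(78) = -390

|S| = -390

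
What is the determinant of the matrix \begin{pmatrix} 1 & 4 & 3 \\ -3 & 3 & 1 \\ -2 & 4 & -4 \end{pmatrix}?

-90

Expand along column 1:
  + 1 · |3 1; 4 -4| = 1·(-12 − 4) = -16
  − (-3) · |4 3; 4 -4| = −(-3)·(-16 − 12) = -84
  + (-2) · |4 3; 3 1| = (-2)·(4 − 9) = 10
Sum: (-16) + (-84) + (10) = -90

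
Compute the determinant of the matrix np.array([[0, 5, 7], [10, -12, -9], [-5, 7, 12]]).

Expand along row 1:
  − 5 · |10 -9; -5 12| = −5·(120 − 45) = -375
  + 7 · |10 -12; -5 7| = 7·(70 − 60) = 70
Sum: (-375) + (70) = -305

The determinant is -305.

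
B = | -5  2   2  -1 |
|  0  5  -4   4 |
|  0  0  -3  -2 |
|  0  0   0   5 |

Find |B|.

B is upper triangular, so det(B) is the product of the diagonal entries:
det = (-5) · (5) · (-3) · (5) = 375

375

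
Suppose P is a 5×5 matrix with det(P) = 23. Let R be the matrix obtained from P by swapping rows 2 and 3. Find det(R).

-23

Swapping two rows multiplies the determinant by −1.
det(R) = (-1)·(23) = -23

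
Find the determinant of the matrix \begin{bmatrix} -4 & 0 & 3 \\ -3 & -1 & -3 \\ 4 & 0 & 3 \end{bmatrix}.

24

Expand along column 2:
  + (-1) · |-4 3; 4 3| = (-1)·(-12 − 12) = 24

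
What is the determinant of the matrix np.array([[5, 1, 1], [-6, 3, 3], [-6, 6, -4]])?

Expand along column 1:
  + 5 · |3 3; 6 -4| = 5·(-12 − 18) = -150
  − (-6) · |1 1; 6 -4| = −(-6)·(-4 − 6) = -60
  + (-6) · |1 1; 3 3| = (-6)·(3 − 3) = 0
Sum: (-150) + (-60) + (0) = -210

-210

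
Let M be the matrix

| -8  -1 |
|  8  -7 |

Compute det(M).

det(M) = 64

det(M) = (-8)·(-7) − (-1)·8 = 56 − (-8) = 64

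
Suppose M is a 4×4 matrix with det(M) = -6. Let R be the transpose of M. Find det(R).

det(R) = -6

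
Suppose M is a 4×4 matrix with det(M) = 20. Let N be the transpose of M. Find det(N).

det(Mᵀ) = det(M).
det(N) = (1)·(20) = 20

|N| = 20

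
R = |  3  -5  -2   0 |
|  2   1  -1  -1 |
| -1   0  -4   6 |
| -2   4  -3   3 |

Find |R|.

134

Expand along row 1 (it has 1 zero):
  + (3) · M_11   where M_11 = det([1 -1 -1; 0 -4 6; 4 -3 3]) = -34
  − (-5) · M_12   where M_12 = det([2 -1 -1; -1 -4 6; -2 -3 3]) = 26
  + (-2) · M_13   where M_13 = det([2 1 -1; -1 0 6; -2 4 3]) = -53
det = (+1)·(3)·(-34) + (-1)·(-5)·(26) + (+1)·(-2)·(-53) = 134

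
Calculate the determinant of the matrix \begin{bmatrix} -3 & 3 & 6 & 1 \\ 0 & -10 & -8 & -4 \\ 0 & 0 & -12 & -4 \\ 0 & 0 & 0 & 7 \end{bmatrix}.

-2520

The matrix is upper triangular, so the determinant is the product of the diagonal entries:
det = (-3) · (-10) · (-12) · (7) = -2520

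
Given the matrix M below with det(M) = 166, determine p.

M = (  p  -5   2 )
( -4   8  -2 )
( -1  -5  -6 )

p = 0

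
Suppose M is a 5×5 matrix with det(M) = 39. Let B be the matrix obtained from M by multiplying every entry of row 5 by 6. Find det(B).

234

Scaling one row by 6 multiplies the determinant by 6.
det(B) = (6)·(39) = 234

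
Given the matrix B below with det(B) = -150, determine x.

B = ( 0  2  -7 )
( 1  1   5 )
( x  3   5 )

Expanding along the column containing x, det(B) is linear in x: det(B) = (17)·x + (-31).
Set (17)·x + (-31) = -150  ⇒  (17)·x = -119  ⇒  x = -7.

x = -7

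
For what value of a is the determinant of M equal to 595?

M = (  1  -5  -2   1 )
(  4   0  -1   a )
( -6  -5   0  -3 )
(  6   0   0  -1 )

-8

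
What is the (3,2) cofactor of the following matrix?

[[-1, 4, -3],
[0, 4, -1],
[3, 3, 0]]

The cofactor is -1.

Delete row 3 and column 2; the remaining 2×2 submatrix is [-1 -3; 0 -1].
Its determinant is (-1)·(-1) − (-3)·0 = 1.
The cofactor carries sign (−1)^(3+2) = −1, so C_{3,2} = −(1) = -1.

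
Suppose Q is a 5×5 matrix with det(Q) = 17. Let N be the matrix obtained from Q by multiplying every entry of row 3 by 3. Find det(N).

51

Scaling one row by 3 multiplies the determinant by 3.
det(N) = (3)·(17) = 51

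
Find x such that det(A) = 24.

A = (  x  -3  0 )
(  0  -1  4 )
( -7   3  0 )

Expanding along the column containing x, det(A) is linear in x: det(A) = (-12)·x + (84).
Set (-12)·x + (84) = 24  ⇒  (-12)·x = -60  ⇒  x = 5.

5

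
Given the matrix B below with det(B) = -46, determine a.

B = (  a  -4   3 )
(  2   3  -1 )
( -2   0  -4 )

2

Expanding along the column containing a, det(B) is linear in a: det(B) = (-12)·a + (-22).
Set (-12)·a + (-22) = -46  ⇒  (-12)·a = -24  ⇒  a = 2.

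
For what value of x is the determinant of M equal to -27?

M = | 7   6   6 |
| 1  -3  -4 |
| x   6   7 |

Expanding along the row containing x, det(M) is linear in x: det(M) = (-6)·x + (15).
Set (-6)·x + (15) = -27  ⇒  (-6)·x = -42  ⇒  x = 7.

x = 7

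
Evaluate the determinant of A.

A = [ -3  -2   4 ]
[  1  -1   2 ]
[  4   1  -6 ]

Expand along column 1:
  + (-3) · |-1 2; 1 -6| = (-3)·(6 − 2) = -12
  − 1 · |-2 4; 1 -6| = −1·(12 − 4) = -8
  + 4 · |-2 4; -1 2| = 4·(-4 − (-4)) = 0
Sum: (-12) + (-8) + (0) = -20

The determinant is -20.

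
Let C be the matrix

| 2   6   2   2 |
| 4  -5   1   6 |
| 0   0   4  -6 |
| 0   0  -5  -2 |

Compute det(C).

C is block upper-triangular with a 2×2 block and a 2×2 block on the diagonal, so its determinant equals the product of the determinants of the diagonal blocks.
det of the 2×2 block = -34
det of the 2×2 block = -38
det = (-34)·(-38) = 1292

|C| = 1292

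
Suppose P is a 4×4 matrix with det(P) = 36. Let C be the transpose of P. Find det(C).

det(Pᵀ) = det(P).
det(C) = (1)·(36) = 36

|C| = 36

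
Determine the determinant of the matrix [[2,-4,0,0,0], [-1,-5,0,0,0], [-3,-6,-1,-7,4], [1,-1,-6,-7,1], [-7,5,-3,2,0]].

The matrix is block lower-triangular with a 2×2 block and a 3×3 block on the diagonal, so its determinant equals the product of the determinants of the diagonal blocks.
det of the 2×2 block = -14
det of the 3×3 block = -109
det = (-14)·(-109) = 1526

1526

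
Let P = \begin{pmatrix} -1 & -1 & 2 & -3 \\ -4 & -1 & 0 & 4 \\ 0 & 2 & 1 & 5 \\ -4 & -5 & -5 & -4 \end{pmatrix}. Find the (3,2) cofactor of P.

Delete row 3 and column 2; the remaining 3×3 submatrix is [-1 2 -3; -4 0 4; -4 -5 -4].
Its determinant is -144.
The cofactor carries sign (−1)^(3+2) = −1, so C_{3,2} = −(-144) = 144.

144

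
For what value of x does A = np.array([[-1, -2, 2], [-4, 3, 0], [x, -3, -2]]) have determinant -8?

x = 9

Expanding along the column containing x, det(A) is linear in x: det(A) = (-6)·x + (46).
Set (-6)·x + (46) = -8  ⇒  (-6)·x = -54  ⇒  x = 9.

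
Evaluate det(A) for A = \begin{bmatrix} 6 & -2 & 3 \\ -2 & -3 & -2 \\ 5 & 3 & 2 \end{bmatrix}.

The determinant is 39.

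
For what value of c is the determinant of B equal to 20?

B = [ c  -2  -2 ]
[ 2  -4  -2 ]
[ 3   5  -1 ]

c = 4

Expanding along the column containing c, det(B) is linear in c: det(B) = (14)·c + (-36).
Set (14)·c + (-36) = 20  ⇒  (14)·c = 56  ⇒  c = 4.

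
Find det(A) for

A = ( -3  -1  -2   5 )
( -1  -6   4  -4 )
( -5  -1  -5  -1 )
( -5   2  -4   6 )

514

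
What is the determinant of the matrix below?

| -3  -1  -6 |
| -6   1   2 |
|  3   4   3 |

Expand along column 1:
  + (-3) · |1 2; 4 3| = (-3)·(3 − 8) = 15
  − (-6) · |-1 -6; 4 3| = −(-6)·(-3 − (-24)) = 126
  + 3 · |-1 -6; 1 2| = 3·(-2 − (-6)) = 12
Sum: (15) + (126) + (12) = 153

The determinant is 153.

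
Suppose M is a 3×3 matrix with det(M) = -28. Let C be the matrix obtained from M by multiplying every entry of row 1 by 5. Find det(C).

-140

Scaling one row by 5 multiplies the determinant by 5.
det(C) = (5)·(-28) = -140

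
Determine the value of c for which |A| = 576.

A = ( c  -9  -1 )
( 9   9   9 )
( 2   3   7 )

c = 5

Expanding along the row containing c, det(A) is linear in c: det(A) = (36)·c + (396).
Set (36)·c + (396) = 576  ⇒  (36)·c = 180  ⇒  c = 5.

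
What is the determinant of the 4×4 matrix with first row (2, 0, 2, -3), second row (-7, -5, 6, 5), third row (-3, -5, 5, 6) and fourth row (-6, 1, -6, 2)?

Expand along row 1 (it has 1 zero):
  + (2) · M_11   where M_11 = det([-5 6 5; -5 5 6; 1 -6 2]) = -9
  + (2) · M_13   where M_13 = det([-7 -5 5; -3 -5 6; -6 1 2]) = 97
  − (-3) · M_14   where M_14 = det([-7 -5 6; -3 -5 5; -6 1 -6]) = -133
det = (+1)·(2)·(-9) + (+1)·(2)·(97) + (-1)·(-3)·(-133) = -223

The determinant is -223.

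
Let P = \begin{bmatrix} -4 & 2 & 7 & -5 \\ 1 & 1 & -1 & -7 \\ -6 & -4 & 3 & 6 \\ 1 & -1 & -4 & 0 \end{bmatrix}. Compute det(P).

204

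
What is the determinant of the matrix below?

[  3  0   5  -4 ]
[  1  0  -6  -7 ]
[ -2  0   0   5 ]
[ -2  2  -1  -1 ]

Expand along column 2 (it has 3 zeros):
  + (2) · M_42   where M_42 = det([3 5 -4; 1 -6 -7; -2 0 5]) = 3
det = (+1)·(2)·(3) = 6

6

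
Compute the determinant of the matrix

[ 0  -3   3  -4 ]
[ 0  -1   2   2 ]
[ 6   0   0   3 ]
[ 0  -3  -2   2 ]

Expand along column 1 (it has 3 zeros):
  + (6) · M_31   where M_31 = det([-3 3 -4; -1 2 2; -3 -2 2]) = -68
det = (+1)·(6)·(-68) = -408

-408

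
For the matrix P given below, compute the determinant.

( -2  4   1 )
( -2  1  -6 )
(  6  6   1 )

Expand along row 1:
  + (-2) · |1 -6; 6 1| = (-2)·(1 − (-36)) = -74
  − 4 · |-2 -6; 6 1| = −4·(-2 − (-36)) = -136
  + 1 · |-2 1; 6 6| = 1·(-12 − 6) = -18
Sum: (-74) + (-136) + (-18) = -228

|P| = -228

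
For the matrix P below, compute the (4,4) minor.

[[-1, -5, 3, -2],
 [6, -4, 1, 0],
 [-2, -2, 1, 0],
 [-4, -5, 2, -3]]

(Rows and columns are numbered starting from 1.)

Delete row 4 and column 4; the remaining 3×3 submatrix is [-1 -5 3; 6 -4 1; -2 -2 1].
Its determinant is -18.

-18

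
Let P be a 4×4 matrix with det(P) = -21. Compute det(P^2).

det(P^2) = (det P)^2 = (-21)^2 = 441

441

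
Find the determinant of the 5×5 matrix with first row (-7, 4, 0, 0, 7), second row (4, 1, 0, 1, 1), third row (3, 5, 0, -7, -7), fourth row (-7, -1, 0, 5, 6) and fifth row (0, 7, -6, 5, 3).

Expand along column 3 (it has 4 zeros):
  + (-6) · M_53   where M_53 = det([-7 4 0 7; 4 1 1 1; 3 5 -7 -7; -7 -1 5 6]) = -758
det = (+1)·(-6)·(-758) = 4548

The determinant is 4548.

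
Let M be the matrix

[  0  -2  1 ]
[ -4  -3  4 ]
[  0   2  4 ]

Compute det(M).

|M| = -40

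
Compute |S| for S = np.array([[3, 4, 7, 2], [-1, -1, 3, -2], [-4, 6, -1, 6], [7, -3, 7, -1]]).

The determinant is -637.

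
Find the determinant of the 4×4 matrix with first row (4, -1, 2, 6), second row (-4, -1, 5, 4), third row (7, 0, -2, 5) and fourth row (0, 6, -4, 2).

Expand along row 3 (it has 1 zero):
  + (7) · M_31   where M_31 = det([-1 2 6; -1 5 4; 6 -4 2]) = -130
  + (-2) · M_33   where M_33 = det([4 -1 6; -4 -1 4; 0 6 2]) = -256
  − (5) · M_34   where M_34 = det([4 -1 2; -4 -1 5; 0 6 -4]) = -136
det = (+1)·(7)·(-130) + (+1)·(-2)·(-256) + (-1)·(5)·(-136) = 282

282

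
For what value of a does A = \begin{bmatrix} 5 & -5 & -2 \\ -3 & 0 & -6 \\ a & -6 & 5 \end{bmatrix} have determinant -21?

Expanding along the column containing a, det(A) is linear in a: det(A) = (30)·a + (-291).
Set (30)·a + (-291) = -21  ⇒  (30)·a = 270  ⇒  a = 9.

a = 9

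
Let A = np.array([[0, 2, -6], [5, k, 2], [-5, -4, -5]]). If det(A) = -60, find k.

Expanding along the row containing k, det(A) is linear in k: det(A) = (-30)·k + (150).
Set (-30)·k + (150) = -60  ⇒  (-30)·k = -210  ⇒  k = 7.

7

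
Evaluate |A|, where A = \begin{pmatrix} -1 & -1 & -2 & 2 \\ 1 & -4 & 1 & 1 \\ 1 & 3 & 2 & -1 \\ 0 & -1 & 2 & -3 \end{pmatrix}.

-17

Expand along row 4 (it has 1 zero):
  + (-1) · M_42   where M_42 = det([-1 -2 2; 1 1 1; 1 2 -1]) = 1
  − (2) · M_43   where M_43 = det([-1 -1 2; 1 -4 1; 1 3 -1]) = 11
  + (-3) · M_44   where M_44 = det([-1 -1 -2; 1 -4 1; 1 3 2]) = -2
det = (+1)·(-1)·(1) + (-1)·(2)·(11) + (+1)·(-3)·(-2) = -17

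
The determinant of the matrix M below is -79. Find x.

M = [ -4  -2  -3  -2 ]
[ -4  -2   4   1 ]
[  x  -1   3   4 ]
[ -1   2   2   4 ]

-6

Expanding along the column containing x, det(M) is linear in x: det(M) = (-34)·x + (-283).
Set (-34)·x + (-283) = -79  ⇒  (-34)·x = 204  ⇒  x = -6.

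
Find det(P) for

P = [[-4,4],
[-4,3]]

The determinant is 4.

det(P) = (-4)·3 − 4·(-4) = -12 − (-16) = 4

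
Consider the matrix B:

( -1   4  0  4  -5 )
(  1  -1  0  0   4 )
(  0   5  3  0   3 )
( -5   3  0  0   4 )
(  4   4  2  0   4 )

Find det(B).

Expand along column 4 (it has 4 zeros):
  − (4) · M_14   where M_14 = det([1 -1 0 4; 0 5 3 3; -5 3 0 4; 4 4 2 4]) = 252
det = (-1)·(4)·(252) = -1008

-1008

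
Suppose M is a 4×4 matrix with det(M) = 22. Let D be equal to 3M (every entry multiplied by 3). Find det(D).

1782

For a 4×4 matrix, det(3M) = 3^4·det(M) = 81·det(M).
det(D) = (81)·(22) = 1782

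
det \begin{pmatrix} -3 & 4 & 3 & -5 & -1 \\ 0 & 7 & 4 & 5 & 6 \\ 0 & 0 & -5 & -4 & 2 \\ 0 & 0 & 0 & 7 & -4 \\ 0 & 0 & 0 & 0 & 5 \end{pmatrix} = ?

3675

The matrix is upper triangular, so the determinant is the product of the diagonal entries:
det = (-3) · (7) · (-5) · (7) · (5) = 3675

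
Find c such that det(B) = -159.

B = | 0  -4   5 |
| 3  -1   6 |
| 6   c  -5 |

c = 1

Expanding along the column containing c, det(B) is linear in c: det(B) = (15)·c + (-174).
Set (15)·c + (-174) = -159  ⇒  (15)·c = 15  ⇒  c = 1.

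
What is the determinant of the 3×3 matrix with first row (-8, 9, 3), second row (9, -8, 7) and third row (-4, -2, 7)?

The determinant is -633.

Expand along row 1:
  + (-8) · |-8 7; -2 7| = (-8)·(-56 − (-14)) = 336
  − 9 · |9 7; -4 7| = −9·(63 − (-28)) = -819
  + 3 · |9 -8; -4 -2| = 3·(-18 − 32) = -150
Sum: (336) + (-819) + (-150) = -633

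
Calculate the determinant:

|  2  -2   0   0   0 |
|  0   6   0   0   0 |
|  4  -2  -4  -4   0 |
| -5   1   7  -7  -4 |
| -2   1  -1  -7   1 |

1824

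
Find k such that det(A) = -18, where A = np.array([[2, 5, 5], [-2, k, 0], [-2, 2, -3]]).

k = 8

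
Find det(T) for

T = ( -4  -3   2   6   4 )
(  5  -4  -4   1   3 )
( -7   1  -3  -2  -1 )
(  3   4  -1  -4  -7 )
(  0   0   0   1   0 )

The determinant is -532.

Expand along row 5 (it has 4 zeros):
  − (1) · M_54   where M_54 = det([-4 -3 2 4; 5 -4 -4 3; -7 1 -3 -1; 3 4 -1 -7]) = 532
det = (-1)·(1)·(532) = -532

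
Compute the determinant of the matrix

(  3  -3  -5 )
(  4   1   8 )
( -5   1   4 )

111

Expand along column 1:
  + 3 · |1 8; 1 4| = 3·(4 − 8) = -12
  − 4 · |-3 -5; 1 4| = −4·(-12 − (-5)) = 28
  + (-5) · |-3 -5; 1 8| = (-5)·(-24 − (-5)) = 95
Sum: (-12) + (28) + (95) = 111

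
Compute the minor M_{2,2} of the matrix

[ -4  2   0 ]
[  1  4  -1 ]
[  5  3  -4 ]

Delete row 2 and column 2; the remaining 2×2 submatrix is [-4 0; 5 -4].
Its determinant is (-4)·(-4) − 0·5 = 16.

16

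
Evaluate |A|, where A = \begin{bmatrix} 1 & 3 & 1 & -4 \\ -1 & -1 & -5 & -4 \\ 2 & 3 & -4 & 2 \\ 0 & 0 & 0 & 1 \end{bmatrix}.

Expand along row 4 (it has 3 zeros):
  + (1) · M_44   where M_44 = det([1 3 1; -1 -1 -5; 2 3 -4]) = -24
det = (+1)·(1)·(-24) = -24

-24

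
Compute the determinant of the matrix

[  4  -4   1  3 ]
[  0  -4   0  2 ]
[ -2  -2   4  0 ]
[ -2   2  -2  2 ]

-240

Expand along row 2 (it has 2 zeros):
  + (-4) · M_22   where M_22 = det([4 1 3; -2 4 0; -2 -2 2]) = 72
  + (2) · M_24   where M_24 = det([4 -4 1; -2 -2 4; -2 2 -2]) = 24
det = (+1)·(-4)·(72) + (+1)·(2)·(24) = -240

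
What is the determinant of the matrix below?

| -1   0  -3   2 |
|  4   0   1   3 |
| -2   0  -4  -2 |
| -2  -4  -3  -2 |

Expand along column 2 (it has 3 zeros):
  + (-4) · M_42   where M_42 = det([-1 -3 2; 4 1 3; -2 -4 -2]) = -44
det = (+1)·(-4)·(-44) = 176

176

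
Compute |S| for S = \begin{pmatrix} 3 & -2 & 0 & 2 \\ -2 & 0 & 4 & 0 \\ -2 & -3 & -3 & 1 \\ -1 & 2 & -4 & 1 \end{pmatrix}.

Expand along row 2 (it has 2 zeros):
  − (-2) · M_21   where M_21 = det([-2 0 2; -3 -3 1; 2 -4 1]) = 34
  − (4) · M_23   where M_23 = det([3 -2 2; -2 -3 1; -1 2 1]) = -31
det = (-1)·(-2)·(34) + (-1)·(4)·(-31) = 192

192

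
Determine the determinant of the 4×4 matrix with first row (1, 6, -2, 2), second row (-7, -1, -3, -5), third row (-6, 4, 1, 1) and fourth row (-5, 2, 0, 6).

Expand along row 4 (it has 1 zero):
  − (-5) · M_41   where M_41 = det([6 -2 2; -1 -3 -5; 4 1 1]) = 72
  + (2) · M_42   where M_42 = det([1 -2 2; -7 -3 -5; -6 1 1]) = -122
  + (6) · M_44   where M_44 = det([1 6 -2; -7 -1 -3; -6 4 1]) = 229
det = (-1)·(-5)·(72) + (+1)·(2)·(-122) + (+1)·(6)·(229) = 1490

1490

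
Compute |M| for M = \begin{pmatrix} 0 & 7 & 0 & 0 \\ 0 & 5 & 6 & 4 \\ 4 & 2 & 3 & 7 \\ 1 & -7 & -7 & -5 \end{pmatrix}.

|M| = -266

Expand along row 1 (it has 3 zeros):
  − (7) · M_12   where M_12 = det([0 6 4; 4 3 7; 1 -7 -5]) = 38
det = (-1)·(7)·(38) = -266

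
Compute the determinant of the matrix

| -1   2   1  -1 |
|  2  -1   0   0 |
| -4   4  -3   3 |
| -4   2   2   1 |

39

Expand along row 2 (it has 2 zeros):
  − (2) · M_21   where M_21 = det([2 1 -1; 4 -3 3; 2 2 1]) = -30
  + (-1) · M_22   where M_22 = det([-1 1 -1; -4 -3 3; -4 2 1]) = 21
det = (-1)·(2)·(-30) + (+1)·(-1)·(21) = 39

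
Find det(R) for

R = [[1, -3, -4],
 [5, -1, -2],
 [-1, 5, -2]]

The determinant is -120.

Expand along column 1:
  + 1 · |-1 -2; 5 -2| = 1·(2 − (-10)) = 12
  − 5 · |-3 -4; 5 -2| = −5·(6 − (-20)) = -130
  + (-1) · |-3 -4; -1 -2| = (-1)·(6 − 4) = -2
Sum: (12) + (-130) + (-2) = -120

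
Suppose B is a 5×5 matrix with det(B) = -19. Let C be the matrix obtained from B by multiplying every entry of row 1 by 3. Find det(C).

Scaling one row by 3 multiplies the determinant by 3.
det(C) = (3)·(-19) = -57

-57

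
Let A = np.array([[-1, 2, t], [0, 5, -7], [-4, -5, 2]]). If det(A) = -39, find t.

-6

Expanding along the column containing t, det(A) is linear in t: det(A) = (20)·t + (81).
Set (20)·t + (81) = -39  ⇒  (20)·t = -120  ⇒  t = -6.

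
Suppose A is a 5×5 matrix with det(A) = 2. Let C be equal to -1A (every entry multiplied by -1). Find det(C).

det(C) = -2

For a 5×5 matrix, det(-1A) = (-1)^5·det(A) = -1·det(A).
det(C) = (-1)·(2) = -2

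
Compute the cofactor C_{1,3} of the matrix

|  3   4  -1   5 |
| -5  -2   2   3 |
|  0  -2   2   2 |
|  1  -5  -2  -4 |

Delete row 1 and column 3; the remaining 3×3 submatrix is [-5 -2 3; 0 -2 2; 1 -5 -4].
Its determinant is -88.
The cofactor carries sign (−1)^(1+3) = +1, so C_{1,3} = +(-88) = -88.

The cofactor is -88.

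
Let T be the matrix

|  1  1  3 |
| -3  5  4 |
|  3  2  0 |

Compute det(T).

The determinant is -59.

Expand along row 3:
  + 3 · |1 3; 5 4| = 3·(4 − 15) = -33
  − 2 · |1 3; -3 4| = −2·(4 − (-9)) = -26
Sum: (-33) + (-26) = -59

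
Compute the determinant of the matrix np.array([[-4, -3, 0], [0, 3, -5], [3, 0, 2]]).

21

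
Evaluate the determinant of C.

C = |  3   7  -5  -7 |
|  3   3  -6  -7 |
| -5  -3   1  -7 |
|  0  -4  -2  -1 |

|C| = 110

Expand along row 4 (it has 1 zero):
  + (-4) · M_42   where M_42 = det([3 -5 -7; 3 -6 -7; -5 1 -7]) = 56
  − (-2) · M_43   where M_43 = det([3 7 -7; 3 3 -7; -5 -3 -7]) = 224
  + (-1) · M_44   where M_44 = det([3 7 -5; 3 3 -6; -5 -3 1]) = 114
det = (+1)·(-4)·(56) + (-1)·(-2)·(224) + (+1)·(-1)·(114) = 110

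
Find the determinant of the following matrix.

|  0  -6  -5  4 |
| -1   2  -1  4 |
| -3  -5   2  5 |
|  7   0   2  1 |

-1825

Expand along row 1 (it has 1 zero):
  − (-6) · M_12   where M_12 = det([-1 -1 4; -3 2 5; 7 2 1]) = -110
  + (-5) · M_13   where M_13 = det([-1 2 4; -3 -5 5; 7 0 1]) = 221
  − (4) · M_14   where M_14 = det([-1 2 -1; -3 -5 2; 7 0 2]) = 15
det = (-1)·(-6)·(-110) + (+1)·(-5)·(221) + (-1)·(4)·(15) = -1825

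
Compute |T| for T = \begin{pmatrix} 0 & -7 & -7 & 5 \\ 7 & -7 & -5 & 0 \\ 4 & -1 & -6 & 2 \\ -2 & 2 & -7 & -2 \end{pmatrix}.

2313

Expand along row 1 (it has 1 zero):
  − (-7) · M_12   where M_12 = det([7 -5 0; 4 -6 2; -2 -7 -2]) = 162
  + (-7) · M_13   where M_13 = det([7 -7 0; 4 -1 2; -2 2 -2]) = -42
  − (5) · M_14   where M_14 = det([7 -7 -5; 4 -1 -6; -2 2 -7]) = -177
det = (-1)·(-7)·(162) + (+1)·(-7)·(-42) + (-1)·(5)·(-177) = 2313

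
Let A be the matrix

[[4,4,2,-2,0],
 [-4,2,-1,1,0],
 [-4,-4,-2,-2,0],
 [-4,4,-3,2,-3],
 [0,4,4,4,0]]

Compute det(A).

Expand along column 5 (it has 4 zeros):
  − (-3) · M_45   where M_45 = det([4 4 2 -2; -4 2 -1 1; -4 -4 -2 -2; 0 4 4 4]) = 320
det = (-1)·(-3)·(320) = 960

960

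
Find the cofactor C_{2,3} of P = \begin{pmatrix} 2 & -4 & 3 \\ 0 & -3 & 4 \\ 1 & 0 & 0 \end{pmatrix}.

-4

Delete row 2 and column 3; the remaining 2×2 submatrix is [2 -4; 1 0].
Its determinant is 2·0 − (-4)·1 = 4.
The cofactor carries sign (−1)^(2+3) = −1, so C_{2,3} = −(4) = -4.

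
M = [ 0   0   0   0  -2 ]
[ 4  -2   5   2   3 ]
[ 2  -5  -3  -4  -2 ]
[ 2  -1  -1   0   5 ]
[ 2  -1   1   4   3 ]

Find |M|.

The determinant is -384.

Expand along row 1 (it has 4 zeros):
  + (-2) · M_15   where M_15 = det([4 -2 5 2; 2 -5 -3 -4; 2 -1 -1 0; 2 -1 1 4]) = 192
det = (+1)·(-2)·(192) = -384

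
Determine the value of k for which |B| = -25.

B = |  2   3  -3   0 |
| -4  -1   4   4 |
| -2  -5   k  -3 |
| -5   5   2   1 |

k = 4

Expanding along the column containing k, det(B) is linear in k: det(B) = (-90)·k + (335).
Set (-90)·k + (335) = -25  ⇒  (-90)·k = -360  ⇒  k = 4.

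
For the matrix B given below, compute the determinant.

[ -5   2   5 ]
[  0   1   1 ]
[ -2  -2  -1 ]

1

Expand along column 1:
  + (-5) · |1 1; -2 -1| = (-5)·(-1 − (-2)) = -5
  + (-2) · |2 5; 1 1| = (-2)·(2 − 5) = 6
Sum: (-5) + (6) = 1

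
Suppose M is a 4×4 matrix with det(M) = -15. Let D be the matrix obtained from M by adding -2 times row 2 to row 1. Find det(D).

det(D) = -15

Adding a multiple of one row to another leaves the determinant unchanged.
det(D) = (1)·(-15) = -15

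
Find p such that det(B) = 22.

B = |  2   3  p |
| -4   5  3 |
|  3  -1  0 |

1

Expanding along the column containing p, det(B) is linear in p: det(B) = (-11)·p + (33).
Set (-11)·p + (33) = 22  ⇒  (-11)·p = -11  ⇒  p = 1.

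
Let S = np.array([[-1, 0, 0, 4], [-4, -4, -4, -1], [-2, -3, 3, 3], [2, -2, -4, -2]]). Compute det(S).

Expand along row 1 (it has 2 zeros):
  + (-1) · M_11   where M_11 = det([-4 -4 -1; -3 3 3; -2 -4 -2]) = 6
  − (4) · M_14   where M_14 = det([-4 -4 -4; -2 -3 3; 2 -2 -4]) = -104
det = (+1)·(-1)·(6) + (-1)·(4)·(-104) = 410

|S| = 410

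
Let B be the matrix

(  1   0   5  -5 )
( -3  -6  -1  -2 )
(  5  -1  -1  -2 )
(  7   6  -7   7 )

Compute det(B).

Expand along row 1 (it has 1 zero):
  + (1) · M_11   where M_11 = det([-6 -1 -2; -1 -1 -2; 6 -7 7]) = 105
  + (5) · M_13   where M_13 = det([-3 -6 -2; 5 -1 -2; 7 6 7]) = 205
  − (-5) · M_14   where M_14 = det([-3 -6 -1; 5 -1 -1; 7 6 -7]) = -244
det = (+1)·(1)·(105) + (+1)·(5)·(205) + (-1)·(-5)·(-244) = -90

The determinant is -90.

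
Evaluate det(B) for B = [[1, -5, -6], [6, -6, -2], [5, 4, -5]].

The determinant is -386.

Expand along row 1:
  + 1 · |-6 -2; 4 -5| = 1·(30 − (-8)) = 38
  − (-5) · |6 -2; 5 -5| = −(-5)·(-30 − (-10)) = -100
  + (-6) · |6 -6; 5 4| = (-6)·(24 − (-30)) = -324
Sum: (38) + (-100) + (-324) = -386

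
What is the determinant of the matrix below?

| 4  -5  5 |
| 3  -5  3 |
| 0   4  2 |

Expand along row 3:
  − 4 · |4 5; 3 3| = −4·(12 − 15) = 12
  + 2 · |4 -5; 3 -5| = 2·(-20 − (-15)) = -10
Sum: (12) + (-10) = 2

2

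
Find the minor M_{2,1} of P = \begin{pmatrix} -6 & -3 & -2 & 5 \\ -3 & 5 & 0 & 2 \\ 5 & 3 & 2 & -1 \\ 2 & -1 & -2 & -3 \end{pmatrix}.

Delete row 2 and column 1; the remaining 3×3 submatrix is [-3 -2 5; 3 2 -1; -1 -2 -3].
Its determinant is -16.

-16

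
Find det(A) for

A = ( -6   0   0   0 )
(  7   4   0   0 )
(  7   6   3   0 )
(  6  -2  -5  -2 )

144

A is lower triangular, so det(A) is the product of the diagonal entries:
det = (-6) · (4) · (3) · (-2) = 144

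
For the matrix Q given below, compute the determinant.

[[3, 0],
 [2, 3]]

det(Q) = 3·3 − 0·2 = 9 − 0 = 9

9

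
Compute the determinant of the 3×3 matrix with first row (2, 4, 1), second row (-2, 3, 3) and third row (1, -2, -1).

Expand along row 1:
  + 2 · |3 3; -2 -1| = 2·(-3 − (-6)) = 6
  − 4 · |-2 3; 1 -1| = −4·(2 − 3) = 4
  + 1 · |-2 3; 1 -2| = 1·(4 − 3) = 1
Sum: (6) + (4) + (1) = 11

The determinant is 11.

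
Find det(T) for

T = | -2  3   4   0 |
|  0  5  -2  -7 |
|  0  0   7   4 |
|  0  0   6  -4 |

520

T is block upper-triangular with a 2×2 block and a 2×2 block on the diagonal, so its determinant equals the product of the determinants of the diagonal blocks.
det of the 2×2 block = -10
det of the 2×2 block = -52
det = (-10)·(-52) = 520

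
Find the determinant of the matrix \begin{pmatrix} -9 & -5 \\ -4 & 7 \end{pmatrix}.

det = (-9)·7 − (-5)·(-4) = -63 − 20 = -83

The determinant is -83.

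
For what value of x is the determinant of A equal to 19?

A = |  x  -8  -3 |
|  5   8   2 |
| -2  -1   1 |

Expanding along the column containing x, det(A) is linear in x: det(A) = (10)·x + (39).
Set (10)·x + (39) = 19  ⇒  (10)·x = -20  ⇒  x = -2.

x = -2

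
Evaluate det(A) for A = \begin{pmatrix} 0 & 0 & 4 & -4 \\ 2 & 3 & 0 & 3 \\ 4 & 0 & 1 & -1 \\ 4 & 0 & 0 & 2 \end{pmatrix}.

Expand along column 2 (it has 3 zeros):
  + (3) · M_22   where M_22 = det([0 4 -4; 4 1 -1; 4 0 2]) = -32
det = (+1)·(3)·(-32) = -96

-96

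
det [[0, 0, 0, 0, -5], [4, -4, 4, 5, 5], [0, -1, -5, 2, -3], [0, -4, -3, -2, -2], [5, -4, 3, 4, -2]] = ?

Expand along row 1 (it has 4 zeros):
  + (-5) · M_15   where M_15 = det([4 -4 4 5; 0 -1 -5 2; 0 -4 -3 -2; 5 -4 3 4]) = 297
det = (+1)·(-5)·(297) = -1485

The determinant is -1485.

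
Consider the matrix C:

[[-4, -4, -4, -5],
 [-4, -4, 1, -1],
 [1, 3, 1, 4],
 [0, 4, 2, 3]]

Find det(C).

The determinant is -164.

Expand along row 4 (it has 1 zero):
  + (4) · M_42   where M_42 = det([-4 -4 -5; -4 1 -1; 1 1 4]) = -55
  − (2) · M_43   where M_43 = det([-4 -4 -5; -4 -4 -1; 1 3 4]) = 32
  + (3) · M_44   where M_44 = det([-4 -4 -4; -4 -4 1; 1 3 1]) = 40
det = (+1)·(4)·(-55) + (-1)·(2)·(32) + (+1)·(3)·(40) = -164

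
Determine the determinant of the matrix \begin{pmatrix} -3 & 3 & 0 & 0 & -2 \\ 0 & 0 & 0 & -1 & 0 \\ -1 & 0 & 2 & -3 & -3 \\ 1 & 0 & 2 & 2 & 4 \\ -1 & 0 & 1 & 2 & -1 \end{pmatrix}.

The determinant is -27.

Expand along row 2 (it has 4 zeros):
  + (-1) · M_24   where M_24 = det([-3 3 0 -2; -1 0 2 -3; 1 0 2 4; -1 0 1 -1]) = 27
det = (+1)·(-1)·(27) = -27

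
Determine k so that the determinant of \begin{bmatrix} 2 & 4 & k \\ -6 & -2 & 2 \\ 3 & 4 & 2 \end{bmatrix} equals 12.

k = 2

Expanding along the column containing k, det(B) is linear in k: det(B) = (-18)·k + (48).
Set (-18)·k + (48) = 12  ⇒  (-18)·k = -36  ⇒  k = 2.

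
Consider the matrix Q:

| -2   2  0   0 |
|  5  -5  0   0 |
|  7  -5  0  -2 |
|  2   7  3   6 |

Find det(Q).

Q is block lower-triangular with a 2×2 block and a 2×2 block on the diagonal, so its determinant equals the product of the determinants of the diagonal blocks.
det of the 2×2 block = 0
det of the 2×2 block = 6
det = (0)·(6) = 0

The determinant is 0.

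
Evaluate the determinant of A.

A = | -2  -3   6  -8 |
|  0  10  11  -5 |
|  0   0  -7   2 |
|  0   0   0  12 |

|A| = 1680

A is upper triangular, so det(A) is the product of the diagonal entries:
det = (-2) · (10) · (-7) · (12) = 1680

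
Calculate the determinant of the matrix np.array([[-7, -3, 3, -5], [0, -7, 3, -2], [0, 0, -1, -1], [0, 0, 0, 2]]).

-98

The matrix is upper triangular, so the determinant is the product of the diagonal entries:
det = (-7) · (-7) · (-1) · (2) = -98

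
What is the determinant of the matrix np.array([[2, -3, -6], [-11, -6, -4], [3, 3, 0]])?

Expand along row 3:
  + 3 · |-3 -6; -6 -4| = 3·(12 − 36) = -72
  − 3 · |2 -6; -11 -4| = −3·(-8 − 66) = 222
Sum: (-72) + (222) = 150

150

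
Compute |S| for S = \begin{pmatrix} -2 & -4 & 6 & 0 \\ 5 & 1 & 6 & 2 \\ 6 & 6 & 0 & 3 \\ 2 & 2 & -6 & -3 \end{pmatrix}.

Expand along row 1 (it has 1 zero):
  + (-2) · M_11   where M_11 = det([1 6 2; 6 0 3; 2 -6 -3]) = 90
  − (-4) · M_12   where M_12 = det([5 6 2; 6 0 3; 2 -6 -3]) = 162
  + (6) · M_13   where M_13 = det([5 1 2; 6 6 3; 2 2 -3]) = -96
det = (+1)·(-2)·(90) + (-1)·(-4)·(162) + (+1)·(6)·(-96) = -108

|S| = -108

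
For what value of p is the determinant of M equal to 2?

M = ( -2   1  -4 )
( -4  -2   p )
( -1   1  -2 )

-6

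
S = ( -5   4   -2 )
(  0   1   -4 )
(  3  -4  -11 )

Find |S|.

93

Expand along column 1:
  + (-5) · |1 -4; -4 -11| = (-5)·(-11 − 16) = 135
  + 3 · |4 -2; 1 -4| = 3·(-16 − (-2)) = -42
Sum: (135) + (-42) = 93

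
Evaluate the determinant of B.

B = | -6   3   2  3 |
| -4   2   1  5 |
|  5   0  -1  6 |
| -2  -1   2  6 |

Expand along row 3 (it has 1 zero):
  + (5) · M_31   where M_31 = det([3 2 3; 2 1 5; -1 2 6]) = -31
  + (-1) · M_33   where M_33 = det([-6 3 3; -4 2 5; -2 -1 6]) = -36
  − (6) · M_34   where M_34 = det([-6 3 2; -4 2 1; -2 -1 2]) = 4
det = (+1)·(5)·(-31) + (+1)·(-1)·(-36) + (-1)·(6)·(4) = -143

The determinant is -143.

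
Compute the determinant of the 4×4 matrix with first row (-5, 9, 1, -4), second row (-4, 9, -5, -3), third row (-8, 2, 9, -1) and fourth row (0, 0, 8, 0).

The determinant is 488.

Expand along row 4 (it has 3 zeros):
  − (8) · M_43   where M_43 = det([-5 9 -4; -4 9 -3; -8 2 -1]) = -61
det = (-1)·(8)·(-61) = 488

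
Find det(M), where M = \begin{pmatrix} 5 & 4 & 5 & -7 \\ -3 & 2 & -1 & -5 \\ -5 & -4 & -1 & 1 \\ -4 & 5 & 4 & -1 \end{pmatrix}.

Expand along row 1:
  + (5) · M_11   where M_11 = det([2 -1 -5; -4 -1 1; 5 4 -1]) = 48
  − (4) · M_12   where M_12 = det([-3 -1 -5; -5 -1 1; -4 4 -1]) = 138
  + (5) · M_13   where M_13 = det([-3 2 -5; -5 -4 1; -4 5 -1]) = 190
  − (-7) · M_14   where M_14 = det([-3 2 -1; -5 -4 -1; -4 5 4]) = 122
det = (+1)·(5)·(48) + (-1)·(4)·(138) + (+1)·(5)·(190) + (-1)·(-7)·(122) = 1492

1492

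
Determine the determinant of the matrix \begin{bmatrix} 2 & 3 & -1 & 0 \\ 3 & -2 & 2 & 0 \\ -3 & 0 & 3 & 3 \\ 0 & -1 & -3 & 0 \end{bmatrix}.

-138

Expand along column 4 (it has 3 zeros):
  − (3) · M_34   where M_34 = det([2 3 -1; 3 -2 2; 0 -1 -3]) = 46
det = (-1)·(3)·(46) = -138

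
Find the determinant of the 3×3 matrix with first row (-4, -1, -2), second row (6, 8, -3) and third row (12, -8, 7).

Expand along row 1:
  + (-4) · |8 -3; -8 7| = (-4)·(56 − 24) = -128
  − (-1) · |6 -3; 12 7| = −(-1)·(42 − (-36)) = 78
  + (-2) · |6 8; 12 -8| = (-2)·(-48 − 96) = 288
Sum: (-128) + (78) + (288) = 238

238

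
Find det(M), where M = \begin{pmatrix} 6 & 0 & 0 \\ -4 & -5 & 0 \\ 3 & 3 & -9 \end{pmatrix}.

270

M is lower triangular, so det(M) is the product of the diagonal entries:
det = (6) · (-5) · (-9) = 270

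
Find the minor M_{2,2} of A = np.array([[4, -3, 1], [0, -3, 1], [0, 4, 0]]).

Delete row 2 and column 2; the remaining 2×2 submatrix is [4 1; 0 0].
Its determinant is 4·0 − 1·0 = 0.

The minor is 0.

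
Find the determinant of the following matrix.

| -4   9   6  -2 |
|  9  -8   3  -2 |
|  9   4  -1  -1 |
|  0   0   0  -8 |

The determinant is -7904.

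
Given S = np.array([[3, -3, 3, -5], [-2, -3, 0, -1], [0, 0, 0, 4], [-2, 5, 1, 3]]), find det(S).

Expand along row 3 (it has 3 zeros):
  − (4) · M_34   where M_34 = det([3 -3 3; -2 -3 0; -2 5 1]) = -63
det = (-1)·(4)·(-63) = 252

The determinant is 252.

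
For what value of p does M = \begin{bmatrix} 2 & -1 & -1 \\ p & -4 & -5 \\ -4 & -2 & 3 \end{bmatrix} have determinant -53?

-1

Expanding along the row containing p, det(M) is linear in p: det(M) = (5)·p + (-48).
Set (5)·p + (-48) = -53  ⇒  (5)·p = -5  ⇒  p = -1.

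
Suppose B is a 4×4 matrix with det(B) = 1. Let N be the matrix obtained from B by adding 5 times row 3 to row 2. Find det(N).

det(N) = 1

Adding a multiple of one row to another leaves the determinant unchanged.
det(N) = (1)·(1) = 1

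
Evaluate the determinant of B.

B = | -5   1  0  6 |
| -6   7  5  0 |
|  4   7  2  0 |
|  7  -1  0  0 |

Expand along column 4 (it has 3 zeros):
  − (6) · M_14   where M_14 = det([-6 7 5; 4 7 2; 7 -1 0]) = -179
det = (-1)·(6)·(-179) = 1074

|B| = 1074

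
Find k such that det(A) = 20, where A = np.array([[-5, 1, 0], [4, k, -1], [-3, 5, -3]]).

2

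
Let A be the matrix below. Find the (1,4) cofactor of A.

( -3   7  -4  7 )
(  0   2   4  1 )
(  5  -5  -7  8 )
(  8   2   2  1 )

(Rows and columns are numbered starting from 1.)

Delete row 1 and column 4; the remaining 3×3 submatrix is [0 2 4; 5 -5 -7; 8 2 2].
Its determinant is 68.
The cofactor carries sign (−1)^(1+4) = −1, so C_{1,4} = −(68) = -68.

The cofactor is -68.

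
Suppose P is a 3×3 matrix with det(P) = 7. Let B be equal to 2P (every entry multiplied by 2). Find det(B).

|B| = 56

For a 3×3 matrix, det(2P) = 2^3·det(P) = 8·det(P).
det(B) = (8)·(7) = 56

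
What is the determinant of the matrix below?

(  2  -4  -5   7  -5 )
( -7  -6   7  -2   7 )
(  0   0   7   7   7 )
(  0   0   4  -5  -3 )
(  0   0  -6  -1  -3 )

The matrix is block upper-triangular with a 2×2 block and a 3×3 block on the diagonal, so its determinant equals the product of the determinants of the diagonal blocks.
det of the 2×2 block = -40
det of the 3×3 block = 56
det = (-40)·(56) = -2240

-2240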